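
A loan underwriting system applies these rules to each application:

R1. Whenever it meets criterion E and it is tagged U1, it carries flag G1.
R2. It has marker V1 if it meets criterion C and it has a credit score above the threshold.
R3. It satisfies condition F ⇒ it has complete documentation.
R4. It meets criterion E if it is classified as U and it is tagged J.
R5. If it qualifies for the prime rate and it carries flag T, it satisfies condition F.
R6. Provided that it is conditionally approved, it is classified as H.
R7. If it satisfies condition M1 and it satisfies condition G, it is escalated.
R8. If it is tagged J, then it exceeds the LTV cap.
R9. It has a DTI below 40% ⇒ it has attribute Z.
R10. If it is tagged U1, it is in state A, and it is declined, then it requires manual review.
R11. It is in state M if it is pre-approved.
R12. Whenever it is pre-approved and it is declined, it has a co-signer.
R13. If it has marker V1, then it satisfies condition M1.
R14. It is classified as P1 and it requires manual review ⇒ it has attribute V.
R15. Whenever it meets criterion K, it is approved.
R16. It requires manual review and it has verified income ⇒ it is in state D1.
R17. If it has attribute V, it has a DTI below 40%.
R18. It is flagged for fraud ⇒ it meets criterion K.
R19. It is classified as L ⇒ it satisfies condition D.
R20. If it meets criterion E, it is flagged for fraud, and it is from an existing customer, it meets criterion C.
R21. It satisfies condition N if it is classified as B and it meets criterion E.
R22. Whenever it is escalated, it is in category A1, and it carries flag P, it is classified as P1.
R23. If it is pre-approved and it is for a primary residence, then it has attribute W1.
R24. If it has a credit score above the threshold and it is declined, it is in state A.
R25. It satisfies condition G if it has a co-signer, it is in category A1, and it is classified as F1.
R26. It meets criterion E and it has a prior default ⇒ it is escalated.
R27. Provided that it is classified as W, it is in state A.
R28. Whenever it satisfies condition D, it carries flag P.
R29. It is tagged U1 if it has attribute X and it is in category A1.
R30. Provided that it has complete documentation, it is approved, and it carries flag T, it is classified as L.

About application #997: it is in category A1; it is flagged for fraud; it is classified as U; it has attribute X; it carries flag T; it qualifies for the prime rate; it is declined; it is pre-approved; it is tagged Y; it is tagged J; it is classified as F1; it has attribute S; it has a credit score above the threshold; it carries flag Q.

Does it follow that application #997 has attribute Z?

Forward chaining from the given facts derives: meets criterion E, satisfies condition F, exceeds the LTV cap, is in state M, has a co-signer, meets criterion K, is in state A, satisfies condition G, is tagged U1, carries flag G1, has complete documentation, requires manual review, is approved, is classified as L, satisfies condition D, carries flag P.
The only rule concluding "it has attribute Z" is R9, which needs "it has a DTI below 40%"; that is never established.

No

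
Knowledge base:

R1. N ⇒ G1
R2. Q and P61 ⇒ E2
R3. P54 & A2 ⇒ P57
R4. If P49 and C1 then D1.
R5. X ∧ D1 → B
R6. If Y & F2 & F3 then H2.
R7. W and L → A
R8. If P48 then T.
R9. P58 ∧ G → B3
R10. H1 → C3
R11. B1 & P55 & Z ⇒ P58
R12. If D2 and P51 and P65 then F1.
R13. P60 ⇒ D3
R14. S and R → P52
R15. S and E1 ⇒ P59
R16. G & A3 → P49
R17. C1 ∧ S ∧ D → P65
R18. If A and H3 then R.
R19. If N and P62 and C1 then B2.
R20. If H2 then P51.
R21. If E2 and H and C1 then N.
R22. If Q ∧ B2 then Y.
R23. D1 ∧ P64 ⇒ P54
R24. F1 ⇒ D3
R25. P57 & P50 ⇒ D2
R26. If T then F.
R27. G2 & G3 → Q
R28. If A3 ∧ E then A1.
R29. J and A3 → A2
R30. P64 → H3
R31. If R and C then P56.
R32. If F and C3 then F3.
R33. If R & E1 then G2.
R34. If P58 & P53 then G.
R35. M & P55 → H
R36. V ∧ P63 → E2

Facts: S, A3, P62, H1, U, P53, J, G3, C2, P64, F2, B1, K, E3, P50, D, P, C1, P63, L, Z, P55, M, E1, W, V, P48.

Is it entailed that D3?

A  (by R7: W, L)
T  (by R8: P48)
C3  (by R10: H1)
P58  (by R11: B1, P55, Z)
P65  (by R17: C1, S, D)
F  (by R26: T)
A2  (by R29: J, A3)
H3  (by R30: P64)
F3  (by R32: F, C3)
G  (by R34: P58, P53)
H  (by R35: M, P55)
E2  (by R36: V, P63)
P49  (by R16: G, A3)
R  (by R18: A, H3)
N  (by R21: E2, H, C1)
G2  (by R33: R, E1)
D1  (by R4: P49, C1)
B2  (by R19: N, P62, C1)
P54  (by R23: D1, P64)
Q  (by R27: G2, G3)
P57  (by R3: P54, A2)
Y  (by R22: Q, B2)
D2  (by R25: P57, P50)
H2  (by R6: Y, F2, F3)
P51  (by R20: H2)
F1  (by R12: D2, P51, P65)
D3  (by R24: F1)

Yes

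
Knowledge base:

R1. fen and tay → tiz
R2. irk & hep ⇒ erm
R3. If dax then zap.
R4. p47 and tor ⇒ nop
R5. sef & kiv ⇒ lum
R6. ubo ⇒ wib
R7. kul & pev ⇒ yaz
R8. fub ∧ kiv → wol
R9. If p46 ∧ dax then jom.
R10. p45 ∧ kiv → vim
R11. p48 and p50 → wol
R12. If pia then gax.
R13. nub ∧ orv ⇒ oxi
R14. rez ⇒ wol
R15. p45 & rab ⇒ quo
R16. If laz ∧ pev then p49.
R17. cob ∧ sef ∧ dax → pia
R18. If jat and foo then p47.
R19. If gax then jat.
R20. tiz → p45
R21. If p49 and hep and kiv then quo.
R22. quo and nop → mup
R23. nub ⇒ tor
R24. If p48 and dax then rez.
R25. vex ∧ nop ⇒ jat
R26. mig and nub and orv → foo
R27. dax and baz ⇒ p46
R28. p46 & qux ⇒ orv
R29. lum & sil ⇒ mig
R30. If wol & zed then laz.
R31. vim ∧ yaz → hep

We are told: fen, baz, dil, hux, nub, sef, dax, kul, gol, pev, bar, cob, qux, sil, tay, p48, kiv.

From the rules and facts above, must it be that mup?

Forward chaining from the given facts derives: tiz, zap, lum, yaz, pia, p45, tor, rez, p46, orv, mig, jom, vim, gax, oxi, wol, jat, foo, hep, p47, nop.
The only rule concluding mup is R22, which needs quo; that is never established.

No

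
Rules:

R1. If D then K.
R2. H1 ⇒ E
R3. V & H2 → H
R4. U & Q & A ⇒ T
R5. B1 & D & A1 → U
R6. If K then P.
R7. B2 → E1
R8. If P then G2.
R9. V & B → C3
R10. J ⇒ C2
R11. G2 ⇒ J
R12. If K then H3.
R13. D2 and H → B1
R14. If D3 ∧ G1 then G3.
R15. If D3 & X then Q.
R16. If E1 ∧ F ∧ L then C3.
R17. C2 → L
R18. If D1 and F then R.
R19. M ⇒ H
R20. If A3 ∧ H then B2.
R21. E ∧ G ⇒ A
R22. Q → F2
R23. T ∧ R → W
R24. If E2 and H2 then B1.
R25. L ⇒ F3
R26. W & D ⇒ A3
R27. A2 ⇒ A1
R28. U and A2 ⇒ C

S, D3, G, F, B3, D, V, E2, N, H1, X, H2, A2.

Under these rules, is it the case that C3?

No

Forward chaining from the given facts derives: K, E, H, P, G2, J, H3, Q, A, F2, B1, A1, U, C2, L, F3, C, T.
Rules concluding C3: R9 needs B; R16 needs E1 — none of these are established.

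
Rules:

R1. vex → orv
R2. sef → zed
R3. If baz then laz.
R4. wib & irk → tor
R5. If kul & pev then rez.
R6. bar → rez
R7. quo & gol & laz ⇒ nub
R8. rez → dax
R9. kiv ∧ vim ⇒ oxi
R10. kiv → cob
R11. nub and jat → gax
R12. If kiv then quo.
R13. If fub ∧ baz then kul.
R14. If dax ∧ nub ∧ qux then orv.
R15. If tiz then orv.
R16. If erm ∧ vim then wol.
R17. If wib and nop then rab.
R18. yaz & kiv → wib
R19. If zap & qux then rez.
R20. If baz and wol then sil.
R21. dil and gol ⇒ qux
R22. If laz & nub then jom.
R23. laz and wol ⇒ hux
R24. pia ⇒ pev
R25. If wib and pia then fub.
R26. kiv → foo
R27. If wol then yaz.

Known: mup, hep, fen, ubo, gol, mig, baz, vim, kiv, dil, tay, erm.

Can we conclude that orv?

Forward chaining from the given facts derives: laz, oxi, cob, quo, wol, sil, qux, hux, foo, yaz, nub, wib, jom.
Rules concluding orv: R1 needs vex; R14 needs dax; R15 needs tiz — none of these are established.

No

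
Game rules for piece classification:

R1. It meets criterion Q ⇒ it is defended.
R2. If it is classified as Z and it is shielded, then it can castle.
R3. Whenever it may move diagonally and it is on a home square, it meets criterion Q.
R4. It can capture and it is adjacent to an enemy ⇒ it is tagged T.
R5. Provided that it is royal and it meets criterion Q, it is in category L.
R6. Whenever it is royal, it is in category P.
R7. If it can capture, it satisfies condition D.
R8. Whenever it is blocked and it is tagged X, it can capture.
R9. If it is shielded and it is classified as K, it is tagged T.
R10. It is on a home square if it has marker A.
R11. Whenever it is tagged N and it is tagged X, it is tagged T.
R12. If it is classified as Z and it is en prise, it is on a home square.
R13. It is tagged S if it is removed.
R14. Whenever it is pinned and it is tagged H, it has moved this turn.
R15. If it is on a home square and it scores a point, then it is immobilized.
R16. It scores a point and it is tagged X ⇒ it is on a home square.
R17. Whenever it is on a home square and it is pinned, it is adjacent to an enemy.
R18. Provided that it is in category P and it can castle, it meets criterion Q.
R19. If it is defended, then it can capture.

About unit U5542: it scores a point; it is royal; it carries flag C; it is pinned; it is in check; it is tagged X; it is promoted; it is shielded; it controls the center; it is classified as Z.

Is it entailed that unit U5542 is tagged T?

By R2 (it is classified as Z, it is shielded): it can castle.
By R6 (it is royal): it is in category P.
By R16 (it scores a point, it is tagged X): it is on a home square.
By R17 (it is on a home square, it is pinned): it is adjacent to an enemy.
By R18 (it is in category P, it can castle): it meets criterion Q.
By R1 (it meets criterion Q): it is defended.
By R19 (it is defended): it can capture.
By R4 (it can capture, it is adjacent to an enemy): it is tagged T.

Yes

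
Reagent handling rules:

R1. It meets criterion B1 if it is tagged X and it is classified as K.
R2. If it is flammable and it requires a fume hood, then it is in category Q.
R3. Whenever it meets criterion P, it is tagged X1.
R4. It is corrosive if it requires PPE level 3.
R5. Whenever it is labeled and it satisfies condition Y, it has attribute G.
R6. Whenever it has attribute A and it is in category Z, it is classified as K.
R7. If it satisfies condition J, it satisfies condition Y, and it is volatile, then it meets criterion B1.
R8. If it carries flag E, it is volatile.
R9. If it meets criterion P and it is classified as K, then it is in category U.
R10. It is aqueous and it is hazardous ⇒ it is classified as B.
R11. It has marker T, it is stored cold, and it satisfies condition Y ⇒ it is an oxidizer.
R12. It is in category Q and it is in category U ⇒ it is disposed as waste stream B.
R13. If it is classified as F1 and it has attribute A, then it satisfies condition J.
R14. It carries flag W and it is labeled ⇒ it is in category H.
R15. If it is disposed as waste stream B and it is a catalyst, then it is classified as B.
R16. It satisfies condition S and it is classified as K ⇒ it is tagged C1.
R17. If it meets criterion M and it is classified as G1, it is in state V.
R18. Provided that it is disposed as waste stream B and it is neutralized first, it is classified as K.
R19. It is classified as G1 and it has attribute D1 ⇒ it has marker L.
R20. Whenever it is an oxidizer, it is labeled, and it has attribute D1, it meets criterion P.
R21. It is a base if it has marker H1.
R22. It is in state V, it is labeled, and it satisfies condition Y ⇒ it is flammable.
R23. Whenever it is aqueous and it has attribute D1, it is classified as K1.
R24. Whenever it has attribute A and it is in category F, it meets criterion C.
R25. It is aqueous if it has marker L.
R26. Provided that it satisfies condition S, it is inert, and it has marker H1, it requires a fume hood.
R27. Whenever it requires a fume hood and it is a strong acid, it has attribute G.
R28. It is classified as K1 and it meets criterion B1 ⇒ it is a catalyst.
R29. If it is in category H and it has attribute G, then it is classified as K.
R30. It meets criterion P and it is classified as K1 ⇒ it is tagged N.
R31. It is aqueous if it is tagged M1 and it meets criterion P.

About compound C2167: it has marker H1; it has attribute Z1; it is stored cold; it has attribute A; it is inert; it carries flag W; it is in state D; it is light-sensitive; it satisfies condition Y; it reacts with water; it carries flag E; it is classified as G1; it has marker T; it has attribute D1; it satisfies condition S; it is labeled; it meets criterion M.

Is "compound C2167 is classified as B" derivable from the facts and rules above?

No

Forward chaining from the given facts derives: has attribute G, is volatile, is an oxidizer, is in category H, is in state V, has marker L, meets criterion P, is a base, is flammable, is aqueous, requires a fume hood, is classified as K, is in category Q, is tagged X1, is in category U, is disposed as waste stream B, is tagged C1, is classified as K1, is tagged N.
Rules concluding "it is classified as B": R10 needs "it is hazardous"; R15 needs "it is a catalyst" — none of these are established.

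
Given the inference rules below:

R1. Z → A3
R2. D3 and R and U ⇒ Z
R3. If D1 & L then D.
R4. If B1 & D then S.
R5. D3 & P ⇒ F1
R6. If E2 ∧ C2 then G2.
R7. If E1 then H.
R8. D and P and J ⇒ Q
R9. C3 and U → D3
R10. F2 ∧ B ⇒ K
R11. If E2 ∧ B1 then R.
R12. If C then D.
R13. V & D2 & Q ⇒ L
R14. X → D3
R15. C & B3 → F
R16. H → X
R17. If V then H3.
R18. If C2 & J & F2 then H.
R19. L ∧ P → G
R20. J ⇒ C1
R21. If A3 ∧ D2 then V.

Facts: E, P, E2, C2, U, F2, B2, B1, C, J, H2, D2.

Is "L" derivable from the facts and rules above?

R  (by R11: E2, B1)
D  (by R12: C)
H  (by R18: C2, J, F2)
Q  (by R8: D, P, J)
X  (by R16: H)
D3  (by R14: X)
Z  (by R2: D3, R, U)
A3  (by R1: Z)
V  (by R21: A3, D2)
L  (by R13: V, D2, Q)

Yes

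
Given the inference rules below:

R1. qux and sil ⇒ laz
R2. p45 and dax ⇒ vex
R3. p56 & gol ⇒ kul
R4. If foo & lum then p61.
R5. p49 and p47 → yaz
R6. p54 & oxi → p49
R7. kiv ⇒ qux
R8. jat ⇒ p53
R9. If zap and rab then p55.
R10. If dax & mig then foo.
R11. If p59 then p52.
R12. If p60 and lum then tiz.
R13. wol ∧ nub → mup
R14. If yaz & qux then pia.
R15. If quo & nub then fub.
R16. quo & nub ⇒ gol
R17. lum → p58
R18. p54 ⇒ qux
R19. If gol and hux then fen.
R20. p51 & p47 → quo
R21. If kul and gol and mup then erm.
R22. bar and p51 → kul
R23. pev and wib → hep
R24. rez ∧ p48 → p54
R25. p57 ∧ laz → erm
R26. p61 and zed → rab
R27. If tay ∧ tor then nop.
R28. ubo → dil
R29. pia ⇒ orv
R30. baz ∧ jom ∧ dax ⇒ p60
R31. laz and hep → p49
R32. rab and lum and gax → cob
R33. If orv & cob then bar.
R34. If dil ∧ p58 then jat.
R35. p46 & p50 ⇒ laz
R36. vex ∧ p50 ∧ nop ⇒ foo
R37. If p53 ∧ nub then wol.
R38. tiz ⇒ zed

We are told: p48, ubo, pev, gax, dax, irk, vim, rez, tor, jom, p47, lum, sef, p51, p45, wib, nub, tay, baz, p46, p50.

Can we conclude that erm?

Yes

vex  (by R2: p45, dax)
p58  (by R17: lum)
quo  (by R20: p51, p47)
hep  (by R23: pev, wib)
p54  (by R24: rez, p48)
nop  (by R27: tay, tor)
dil  (by R28: ubo)
p60  (by R30: baz, jom, dax)
jat  (by R34: dil, p58)
laz  (by R35: p46, p50)
foo  (by R36: vex, p50, nop)
p61  (by R4: foo, lum)
p53  (by R8: jat)
tiz  (by R12: p60, lum)
gol  (by R16: quo, nub)
qux  (by R18: p54)
p49  (by R31: laz, hep)
wol  (by R37: p53, nub)
zed  (by R38: tiz)
yaz  (by R5: p49, p47)
mup  (by R13: wol, nub)
pia  (by R14: yaz, qux)
rab  (by R26: p61, zed)
orv  (by R29: pia)
cob  (by R32: rab, lum, gax)
bar  (by R33: orv, cob)
kul  (by R22: bar, p51)
erm  (by R21: kul, gol, mup)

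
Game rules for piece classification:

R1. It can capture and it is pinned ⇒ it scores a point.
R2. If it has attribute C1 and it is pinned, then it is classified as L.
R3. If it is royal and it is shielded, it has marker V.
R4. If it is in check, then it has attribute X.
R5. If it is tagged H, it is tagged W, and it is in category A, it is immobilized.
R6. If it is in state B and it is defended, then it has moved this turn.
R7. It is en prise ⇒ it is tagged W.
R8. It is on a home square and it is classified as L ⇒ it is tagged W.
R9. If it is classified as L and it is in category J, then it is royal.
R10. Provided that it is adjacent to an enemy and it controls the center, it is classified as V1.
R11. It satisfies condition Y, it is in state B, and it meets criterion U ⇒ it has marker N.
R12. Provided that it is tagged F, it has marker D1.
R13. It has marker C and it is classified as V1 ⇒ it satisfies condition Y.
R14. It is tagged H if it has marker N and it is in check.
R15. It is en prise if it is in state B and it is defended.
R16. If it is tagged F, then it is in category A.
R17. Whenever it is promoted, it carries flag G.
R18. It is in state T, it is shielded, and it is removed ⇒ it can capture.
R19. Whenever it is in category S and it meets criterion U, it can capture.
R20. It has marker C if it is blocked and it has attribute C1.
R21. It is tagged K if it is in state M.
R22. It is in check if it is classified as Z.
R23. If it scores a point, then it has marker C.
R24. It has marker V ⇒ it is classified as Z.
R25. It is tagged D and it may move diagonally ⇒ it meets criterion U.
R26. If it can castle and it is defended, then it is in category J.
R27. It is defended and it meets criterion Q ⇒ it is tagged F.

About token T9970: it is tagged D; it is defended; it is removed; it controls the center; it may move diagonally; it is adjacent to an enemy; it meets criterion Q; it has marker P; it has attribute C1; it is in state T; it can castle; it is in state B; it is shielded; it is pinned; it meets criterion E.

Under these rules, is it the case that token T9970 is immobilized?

Yes

By R2 (it has attribute C1, it is pinned): it is classified as L.
By R10 (it is adjacent to an enemy, it controls the center): it is classified as V1.
By R15 (it is in state B, it is defended): it is en prise.
By R18 (it is in state T, it is shielded, it is removed): it can capture.
By R25 (it is tagged D, it may move diagonally): it meets criterion U.
By R26 (it can castle, it is defended): it is in category J.
By R27 (it is defended, it meets criterion Q): it is tagged F.
By R1 (it can capture, it is pinned): it scores a point.
By R7 (it is en prise): it is tagged W.
By R9 (it is classified as L, it is in category J): it is royal.
By R16 (it is tagged F): it is in category A.
By R23 (it scores a point): it has marker C.
By R3 (it is royal, it is shielded): it has marker V.
By R13 (it has marker C, it is classified as V1): it satisfies condition Y.
By R24 (it has marker V): it is classified as Z.
By R11 (it satisfies condition Y, it is in state B, it meets criterion U): it has marker N.
By R22 (it is classified as Z): it is in check.
By R14 (it has marker N, it is in check): it is tagged H.
By R5 (it is tagged H, it is tagged W, it is in category A): it is immobilized.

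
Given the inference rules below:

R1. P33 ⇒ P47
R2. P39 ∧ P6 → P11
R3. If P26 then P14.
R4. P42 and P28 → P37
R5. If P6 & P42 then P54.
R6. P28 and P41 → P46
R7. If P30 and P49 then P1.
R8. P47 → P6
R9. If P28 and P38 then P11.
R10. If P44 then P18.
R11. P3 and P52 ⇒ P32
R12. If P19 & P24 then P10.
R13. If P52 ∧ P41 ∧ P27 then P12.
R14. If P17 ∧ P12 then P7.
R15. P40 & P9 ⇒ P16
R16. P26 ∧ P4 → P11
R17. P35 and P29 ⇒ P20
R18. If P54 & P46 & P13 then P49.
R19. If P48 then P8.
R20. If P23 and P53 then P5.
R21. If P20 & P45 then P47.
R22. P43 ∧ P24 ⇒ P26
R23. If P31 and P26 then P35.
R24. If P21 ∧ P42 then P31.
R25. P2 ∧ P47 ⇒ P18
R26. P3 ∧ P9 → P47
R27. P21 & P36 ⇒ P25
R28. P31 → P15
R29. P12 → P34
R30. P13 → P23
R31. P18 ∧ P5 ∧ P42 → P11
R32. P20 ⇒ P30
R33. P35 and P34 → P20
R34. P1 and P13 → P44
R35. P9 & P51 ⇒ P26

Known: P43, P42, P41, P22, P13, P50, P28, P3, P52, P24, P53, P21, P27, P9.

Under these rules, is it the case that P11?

Yes

P46  (by R6: P28, P41)
P12  (by R13: P52, P41, P27)
P26  (by R22: P43, P24)
P31  (by R24: P21, P42)
P47  (by R26: P3, P9)
P34  (by R29: P12)
P23  (by R30: P13)
P6  (by R8: P47)
P5  (by R20: P23, P53)
P35  (by R23: P31, P26)
P20  (by R33: P35, P34)
P54  (by R5: P6, P42)
P49  (by R18: P54, P46, P13)
P30  (by R32: P20)
P1  (by R7: P30, P49)
P44  (by R34: P1, P13)
P18  (by R10: P44)
P11  (by R31: P18, P5, P42)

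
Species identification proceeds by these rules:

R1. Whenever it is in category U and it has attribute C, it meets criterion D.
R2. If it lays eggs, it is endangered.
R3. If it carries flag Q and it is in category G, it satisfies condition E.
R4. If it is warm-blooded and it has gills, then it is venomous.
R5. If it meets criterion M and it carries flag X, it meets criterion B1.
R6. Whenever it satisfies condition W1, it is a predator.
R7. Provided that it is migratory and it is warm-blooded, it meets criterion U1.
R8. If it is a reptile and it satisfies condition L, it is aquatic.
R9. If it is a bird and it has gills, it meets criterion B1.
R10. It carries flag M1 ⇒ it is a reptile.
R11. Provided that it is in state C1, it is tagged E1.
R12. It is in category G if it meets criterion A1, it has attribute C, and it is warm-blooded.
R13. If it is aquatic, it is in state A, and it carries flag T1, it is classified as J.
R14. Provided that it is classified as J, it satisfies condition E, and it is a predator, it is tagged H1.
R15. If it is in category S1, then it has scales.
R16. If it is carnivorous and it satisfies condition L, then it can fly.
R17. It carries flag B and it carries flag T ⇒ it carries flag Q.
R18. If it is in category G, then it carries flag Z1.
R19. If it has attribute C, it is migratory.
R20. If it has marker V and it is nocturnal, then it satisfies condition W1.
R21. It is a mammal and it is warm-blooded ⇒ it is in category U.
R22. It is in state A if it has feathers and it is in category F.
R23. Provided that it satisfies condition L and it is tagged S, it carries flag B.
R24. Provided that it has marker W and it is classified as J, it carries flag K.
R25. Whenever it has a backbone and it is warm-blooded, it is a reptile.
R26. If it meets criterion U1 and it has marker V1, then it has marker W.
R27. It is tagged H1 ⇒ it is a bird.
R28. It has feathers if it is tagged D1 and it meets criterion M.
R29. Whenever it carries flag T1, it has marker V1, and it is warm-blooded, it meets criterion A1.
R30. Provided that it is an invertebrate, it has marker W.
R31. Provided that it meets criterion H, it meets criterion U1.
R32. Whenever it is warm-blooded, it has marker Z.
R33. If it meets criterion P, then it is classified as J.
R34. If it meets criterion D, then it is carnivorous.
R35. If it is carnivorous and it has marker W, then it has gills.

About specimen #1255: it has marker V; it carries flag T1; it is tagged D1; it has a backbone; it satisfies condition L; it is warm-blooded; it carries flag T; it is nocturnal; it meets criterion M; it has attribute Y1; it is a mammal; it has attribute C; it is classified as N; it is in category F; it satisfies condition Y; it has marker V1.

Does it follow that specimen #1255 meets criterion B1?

Forward chaining from the given facts derives: is migratory, satisfies condition W1, is in category U, is a reptile, has feathers, meets criterion A1, has marker Z, meets criterion D, is a predator, meets criterion U1, is aquatic, is in category G, carries flag Z1, is in state A, has marker W, is carnivorous, has gills, is venomous, is classified as J, can fly, carries flag K.
Rules concluding "it meets criterion B1": R5 needs "it carries flag X"; R9 needs "it is a bird" — none of these are established.

No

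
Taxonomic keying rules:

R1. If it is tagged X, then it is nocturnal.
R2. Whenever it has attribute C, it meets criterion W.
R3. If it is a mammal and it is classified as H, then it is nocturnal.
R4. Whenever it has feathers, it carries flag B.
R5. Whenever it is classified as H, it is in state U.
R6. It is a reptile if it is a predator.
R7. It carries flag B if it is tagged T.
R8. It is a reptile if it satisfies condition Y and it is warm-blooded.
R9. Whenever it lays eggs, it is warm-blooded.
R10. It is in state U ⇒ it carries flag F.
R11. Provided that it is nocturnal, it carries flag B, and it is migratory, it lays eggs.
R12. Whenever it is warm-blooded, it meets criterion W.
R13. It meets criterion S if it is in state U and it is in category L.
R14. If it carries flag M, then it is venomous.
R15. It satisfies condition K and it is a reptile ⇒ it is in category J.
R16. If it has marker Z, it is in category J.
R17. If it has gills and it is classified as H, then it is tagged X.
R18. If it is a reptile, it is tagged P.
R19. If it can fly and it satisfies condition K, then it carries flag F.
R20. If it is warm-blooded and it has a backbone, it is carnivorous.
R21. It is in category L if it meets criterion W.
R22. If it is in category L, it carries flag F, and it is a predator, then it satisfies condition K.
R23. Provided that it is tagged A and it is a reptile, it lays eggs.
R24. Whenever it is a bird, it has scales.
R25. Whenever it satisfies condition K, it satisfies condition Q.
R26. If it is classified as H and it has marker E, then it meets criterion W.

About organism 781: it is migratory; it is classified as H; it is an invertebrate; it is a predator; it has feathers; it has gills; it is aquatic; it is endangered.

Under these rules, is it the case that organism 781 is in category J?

By R4 (it has feathers): it carries flag B.
By R5 (it is classified as H): it is in state U.
By R6 (it is a predator): it is a reptile.
By R10 (it is in state U): it carries flag F.
By R17 (it has gills, it is classified as H): it is tagged X.
By R1 (it is tagged X): it is nocturnal.
By R11 (it is nocturnal, it carries flag B, it is migratory): it lays eggs.
By R9 (it lays eggs): it is warm-blooded.
By R12 (it is warm-blooded): it meets criterion W.
By R21 (it meets criterion W): it is in category L.
By R22 (it is in category L, it carries flag F, it is a predator): it satisfies condition K.
By R15 (it satisfies condition K, it is a reptile): it is in category J.

Yes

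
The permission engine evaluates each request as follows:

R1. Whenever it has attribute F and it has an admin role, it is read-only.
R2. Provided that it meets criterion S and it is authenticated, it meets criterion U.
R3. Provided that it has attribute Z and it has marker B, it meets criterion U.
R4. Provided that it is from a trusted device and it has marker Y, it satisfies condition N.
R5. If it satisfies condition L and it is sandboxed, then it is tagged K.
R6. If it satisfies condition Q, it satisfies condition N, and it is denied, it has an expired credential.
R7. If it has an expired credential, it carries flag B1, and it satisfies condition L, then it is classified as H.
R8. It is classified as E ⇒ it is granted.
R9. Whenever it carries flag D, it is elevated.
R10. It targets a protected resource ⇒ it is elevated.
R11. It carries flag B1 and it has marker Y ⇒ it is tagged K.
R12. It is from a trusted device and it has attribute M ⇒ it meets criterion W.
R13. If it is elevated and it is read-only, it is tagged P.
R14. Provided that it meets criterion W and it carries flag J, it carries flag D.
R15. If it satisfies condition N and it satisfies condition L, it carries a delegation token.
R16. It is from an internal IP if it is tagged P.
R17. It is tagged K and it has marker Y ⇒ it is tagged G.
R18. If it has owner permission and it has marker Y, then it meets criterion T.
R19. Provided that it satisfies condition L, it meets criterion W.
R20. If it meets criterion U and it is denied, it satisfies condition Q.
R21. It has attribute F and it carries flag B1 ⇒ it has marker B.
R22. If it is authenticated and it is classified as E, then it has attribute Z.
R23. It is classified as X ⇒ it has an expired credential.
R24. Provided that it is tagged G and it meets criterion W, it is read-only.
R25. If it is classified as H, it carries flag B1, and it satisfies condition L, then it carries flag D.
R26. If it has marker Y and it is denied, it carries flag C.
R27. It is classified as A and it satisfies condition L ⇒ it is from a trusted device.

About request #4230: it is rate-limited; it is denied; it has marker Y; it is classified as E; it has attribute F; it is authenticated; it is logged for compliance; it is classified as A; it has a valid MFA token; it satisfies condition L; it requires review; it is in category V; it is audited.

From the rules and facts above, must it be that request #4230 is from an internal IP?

No

Forward chaining from the given facts derives: is granted, meets criterion W, has attribute Z, carries flag C, is from a trusted device, satisfies condition N, carries a delegation token.
The only rule concluding "it is from an internal IP" is R16, which needs "it is tagged P"; that is never established.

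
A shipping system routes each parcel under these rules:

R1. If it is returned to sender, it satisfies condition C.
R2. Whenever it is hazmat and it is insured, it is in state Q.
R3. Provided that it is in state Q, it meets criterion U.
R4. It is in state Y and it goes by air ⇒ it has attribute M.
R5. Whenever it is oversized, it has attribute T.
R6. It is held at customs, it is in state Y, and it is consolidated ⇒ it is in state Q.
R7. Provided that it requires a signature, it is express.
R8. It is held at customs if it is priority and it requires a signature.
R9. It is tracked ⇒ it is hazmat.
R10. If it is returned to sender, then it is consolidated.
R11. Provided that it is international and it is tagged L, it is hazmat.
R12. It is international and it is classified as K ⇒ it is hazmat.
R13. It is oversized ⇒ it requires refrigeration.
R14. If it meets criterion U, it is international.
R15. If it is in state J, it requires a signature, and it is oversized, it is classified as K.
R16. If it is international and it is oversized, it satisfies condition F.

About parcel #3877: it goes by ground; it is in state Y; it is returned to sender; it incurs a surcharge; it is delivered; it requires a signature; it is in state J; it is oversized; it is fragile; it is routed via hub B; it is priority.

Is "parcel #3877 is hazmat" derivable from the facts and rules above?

Yes

By R8 (it is priority, it requires a signature): it is held at customs.
By R10 (it is returned to sender): it is consolidated.
By R15 (it is in state J, it requires a signature, it is oversized): it is classified as K.
By R6 (it is held at customs, it is in state Y, it is consolidated): it is in state Q.
By R3 (it is in state Q): it meets criterion U.
By R14 (it meets criterion U): it is international.
By R12 (it is international, it is classified as K): it is hazmat.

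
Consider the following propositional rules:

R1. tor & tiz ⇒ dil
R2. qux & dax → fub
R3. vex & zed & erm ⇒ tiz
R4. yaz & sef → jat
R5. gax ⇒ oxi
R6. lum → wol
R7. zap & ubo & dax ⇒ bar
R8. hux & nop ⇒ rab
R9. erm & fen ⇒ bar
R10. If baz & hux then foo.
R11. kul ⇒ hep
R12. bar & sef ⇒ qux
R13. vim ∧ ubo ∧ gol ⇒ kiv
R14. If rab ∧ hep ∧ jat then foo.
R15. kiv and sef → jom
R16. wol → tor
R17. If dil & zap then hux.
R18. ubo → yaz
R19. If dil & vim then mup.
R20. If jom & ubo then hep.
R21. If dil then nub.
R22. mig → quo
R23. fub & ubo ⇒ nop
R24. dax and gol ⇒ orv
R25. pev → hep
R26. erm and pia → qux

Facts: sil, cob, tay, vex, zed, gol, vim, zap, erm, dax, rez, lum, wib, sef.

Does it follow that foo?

Forward chaining from the given facts derives: tiz, wol, tor, orv, dil, hux, mup, nub.
Rules concluding foo: R10 needs baz; R14 needs rab — none of these are established.

No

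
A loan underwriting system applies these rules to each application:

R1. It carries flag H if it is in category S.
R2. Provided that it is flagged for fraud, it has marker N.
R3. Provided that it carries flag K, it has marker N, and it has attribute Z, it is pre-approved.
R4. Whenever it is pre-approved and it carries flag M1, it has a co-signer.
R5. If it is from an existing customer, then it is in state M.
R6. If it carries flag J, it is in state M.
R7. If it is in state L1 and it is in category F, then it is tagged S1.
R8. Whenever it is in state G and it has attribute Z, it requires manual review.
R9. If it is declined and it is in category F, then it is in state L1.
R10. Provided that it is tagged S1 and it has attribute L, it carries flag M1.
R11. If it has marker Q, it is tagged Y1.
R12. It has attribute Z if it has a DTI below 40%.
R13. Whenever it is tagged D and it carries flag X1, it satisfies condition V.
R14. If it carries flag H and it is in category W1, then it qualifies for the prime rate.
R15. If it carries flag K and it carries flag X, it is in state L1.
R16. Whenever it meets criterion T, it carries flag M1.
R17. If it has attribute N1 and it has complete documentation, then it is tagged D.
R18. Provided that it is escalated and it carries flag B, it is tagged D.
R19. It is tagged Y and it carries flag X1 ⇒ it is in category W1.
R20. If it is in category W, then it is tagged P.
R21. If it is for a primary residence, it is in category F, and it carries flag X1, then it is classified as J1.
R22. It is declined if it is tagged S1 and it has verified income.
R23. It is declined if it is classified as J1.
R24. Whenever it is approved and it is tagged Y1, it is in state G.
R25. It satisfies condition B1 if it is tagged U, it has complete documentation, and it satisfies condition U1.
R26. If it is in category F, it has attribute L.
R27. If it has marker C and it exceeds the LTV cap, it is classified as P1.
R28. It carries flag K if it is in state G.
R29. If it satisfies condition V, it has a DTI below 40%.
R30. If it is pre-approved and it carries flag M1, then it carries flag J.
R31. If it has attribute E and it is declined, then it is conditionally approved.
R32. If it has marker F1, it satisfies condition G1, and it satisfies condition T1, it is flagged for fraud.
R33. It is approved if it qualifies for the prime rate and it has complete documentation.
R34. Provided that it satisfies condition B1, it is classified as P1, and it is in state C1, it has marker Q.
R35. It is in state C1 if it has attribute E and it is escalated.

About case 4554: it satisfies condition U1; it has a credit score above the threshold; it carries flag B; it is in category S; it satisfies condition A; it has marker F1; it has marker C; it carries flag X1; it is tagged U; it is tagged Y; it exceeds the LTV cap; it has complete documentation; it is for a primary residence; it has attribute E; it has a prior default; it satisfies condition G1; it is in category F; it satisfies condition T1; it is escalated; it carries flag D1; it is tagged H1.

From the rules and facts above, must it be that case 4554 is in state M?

Yes

By R1 (it is in category S): it carries flag H.
By R18 (it is escalated, it carries flag B): it is tagged D.
By R19 (it is tagged Y, it carries flag X1): it is in category W1.
By R21 (it is for a primary residence, it is in category F, it carries flag X1): it is classified as J1.
By R23 (it is classified as J1): it is declined.
By R25 (it is tagged U, it has complete documentation, it satisfies condition U1): it satisfies condition B1.
By R26 (it is in category F): it has attribute L.
By R27 (it has marker C, it exceeds the LTV cap): it is classified as P1.
By R32 (it has marker F1, it satisfies condition G1, it satisfies condition T1): it is flagged for fraud.
By R35 (it has attribute E, it is escalated): it is in state C1.
By R2 (it is flagged for fraud): it has marker N.
By R9 (it is declined, it is in category F): it is in state L1.
By R13 (it is tagged D, it carries flag X1): it satisfies condition V.
By R14 (it carries flag H, it is in category W1): it qualifies for the prime rate.
By R29 (it satisfies condition V): it has a DTI below 40%.
By R33 (it qualifies for the prime rate, it has complete documentation): it is approved.
By R34 (it satisfies condition B1, it is classified as P1, it is in state C1): it has marker Q.
By R7 (it is in state L1, it is in category F): it is tagged S1.
By R10 (it is tagged S1, it has attribute L): it carries flag M1.
By R11 (it has marker Q): it is tagged Y1.
By R12 (it has a DTI below 40%): it has attribute Z.
By R24 (it is approved, it is tagged Y1): it is in state G.
By R28 (it is in state G): it carries flag K.
By R3 (it carries flag K, it has marker N, it has attribute Z): it is pre-approved.
By R30 (it is pre-approved, it carries flag M1): it carries flag J.
By R6 (it carries flag J): it is in state M.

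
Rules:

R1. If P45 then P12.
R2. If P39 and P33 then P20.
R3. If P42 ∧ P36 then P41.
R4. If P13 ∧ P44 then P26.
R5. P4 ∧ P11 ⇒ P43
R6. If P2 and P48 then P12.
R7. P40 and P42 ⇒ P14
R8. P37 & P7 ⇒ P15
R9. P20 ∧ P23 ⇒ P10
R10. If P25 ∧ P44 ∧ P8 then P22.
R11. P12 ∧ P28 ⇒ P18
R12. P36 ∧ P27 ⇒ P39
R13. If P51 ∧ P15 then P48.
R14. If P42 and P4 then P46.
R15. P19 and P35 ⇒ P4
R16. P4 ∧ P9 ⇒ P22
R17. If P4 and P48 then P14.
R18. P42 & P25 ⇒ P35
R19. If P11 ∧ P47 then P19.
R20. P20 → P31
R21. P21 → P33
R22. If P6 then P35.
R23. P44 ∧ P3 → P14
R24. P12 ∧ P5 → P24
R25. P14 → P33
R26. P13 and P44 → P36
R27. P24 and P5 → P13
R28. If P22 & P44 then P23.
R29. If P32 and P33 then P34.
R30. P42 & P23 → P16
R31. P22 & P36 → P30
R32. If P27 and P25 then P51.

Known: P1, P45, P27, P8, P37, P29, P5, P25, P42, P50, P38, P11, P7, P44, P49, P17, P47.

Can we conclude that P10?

Yes

P12  (by R1: P45)
P15  (by R8: P37, P7)
P22  (by R10: P25, P44, P8)
P35  (by R18: P42, P25)
P19  (by R19: P11, P47)
P24  (by R24: P12, P5)
P13  (by R27: P24, P5)
P23  (by R28: P22, P44)
P51  (by R32: P27, P25)
P48  (by R13: P51, P15)
P4  (by R15: P19, P35)
P14  (by R17: P4, P48)
P33  (by R25: P14)
P36  (by R26: P13, P44)
P39  (by R12: P36, P27)
P20  (by R2: P39, P33)
P10  (by R9: P20, P23)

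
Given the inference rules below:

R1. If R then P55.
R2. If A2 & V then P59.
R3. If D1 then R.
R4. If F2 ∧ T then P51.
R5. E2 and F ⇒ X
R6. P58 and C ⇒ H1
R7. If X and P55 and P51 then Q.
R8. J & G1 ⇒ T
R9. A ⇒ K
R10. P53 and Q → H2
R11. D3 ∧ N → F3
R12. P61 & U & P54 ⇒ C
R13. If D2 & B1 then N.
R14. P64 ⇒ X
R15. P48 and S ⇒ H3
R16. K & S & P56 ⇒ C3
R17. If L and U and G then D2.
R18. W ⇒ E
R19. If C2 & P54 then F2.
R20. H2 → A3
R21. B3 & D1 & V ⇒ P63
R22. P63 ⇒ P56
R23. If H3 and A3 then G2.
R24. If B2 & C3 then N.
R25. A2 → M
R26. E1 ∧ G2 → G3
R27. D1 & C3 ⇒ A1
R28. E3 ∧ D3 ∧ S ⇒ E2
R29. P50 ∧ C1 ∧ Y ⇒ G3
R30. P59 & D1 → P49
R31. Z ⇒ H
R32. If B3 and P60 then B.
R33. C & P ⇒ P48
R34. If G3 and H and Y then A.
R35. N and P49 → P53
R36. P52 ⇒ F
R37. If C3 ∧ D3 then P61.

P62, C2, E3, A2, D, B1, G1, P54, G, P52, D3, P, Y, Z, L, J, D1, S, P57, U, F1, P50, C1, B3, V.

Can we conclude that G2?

P59  (by R2: A2, V)
R  (by R3: D1)
T  (by R8: J, G1)
D2  (by R17: L, U, G)
F2  (by R19: C2, P54)
P63  (by R21: B3, D1, V)
P56  (by R22: P63)
E2  (by R28: E3, D3, S)
G3  (by R29: P50, C1, Y)
P49  (by R30: P59, D1)
H  (by R31: Z)
A  (by R34: G3, H, Y)
F  (by R36: P52)
P55  (by R1: R)
P51  (by R4: F2, T)
X  (by R5: E2, F)
Q  (by R7: X, P55, P51)
K  (by R9: A)
N  (by R13: D2, B1)
C3  (by R16: K, S, P56)
P53  (by R35: N, P49)
P61  (by R37: C3, D3)
H2  (by R10: P53, Q)
C  (by R12: P61, U, P54)
A3  (by R20: H2)
P48  (by R33: C, P)
H3  (by R15: P48, S)
G2  (by R23: H3, A3)

Yes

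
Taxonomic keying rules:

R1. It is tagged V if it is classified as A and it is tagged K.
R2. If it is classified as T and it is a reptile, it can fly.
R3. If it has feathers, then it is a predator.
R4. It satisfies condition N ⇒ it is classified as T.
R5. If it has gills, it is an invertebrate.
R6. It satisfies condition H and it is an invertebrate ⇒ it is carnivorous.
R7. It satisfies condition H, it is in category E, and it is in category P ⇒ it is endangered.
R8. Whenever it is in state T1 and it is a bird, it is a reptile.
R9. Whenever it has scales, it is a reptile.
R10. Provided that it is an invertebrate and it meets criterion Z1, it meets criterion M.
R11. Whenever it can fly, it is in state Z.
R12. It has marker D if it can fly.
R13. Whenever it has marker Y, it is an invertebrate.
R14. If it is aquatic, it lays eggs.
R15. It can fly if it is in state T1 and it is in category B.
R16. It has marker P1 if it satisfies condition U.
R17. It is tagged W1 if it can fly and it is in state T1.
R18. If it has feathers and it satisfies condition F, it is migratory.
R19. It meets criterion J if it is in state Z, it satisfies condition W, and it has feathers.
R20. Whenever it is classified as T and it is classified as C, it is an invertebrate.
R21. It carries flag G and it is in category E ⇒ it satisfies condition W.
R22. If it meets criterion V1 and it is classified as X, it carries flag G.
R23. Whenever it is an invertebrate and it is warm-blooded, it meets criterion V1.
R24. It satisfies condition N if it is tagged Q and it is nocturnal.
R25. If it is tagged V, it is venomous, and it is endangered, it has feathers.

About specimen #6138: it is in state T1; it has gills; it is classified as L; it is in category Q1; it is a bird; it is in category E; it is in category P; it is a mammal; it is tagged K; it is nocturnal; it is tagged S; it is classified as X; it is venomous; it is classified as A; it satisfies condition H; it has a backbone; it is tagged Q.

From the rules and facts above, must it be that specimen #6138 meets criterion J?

No

Forward chaining from the given facts derives: is tagged V, is an invertebrate, is carnivorous, is endangered, is a reptile, satisfies condition N, has feathers, is a predator, is classified as T, can fly, is in state Z, has marker D, is tagged W1.
The only rule concluding "it meets criterion J" is R19, which needs "it satisfies condition W"; that is never established.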